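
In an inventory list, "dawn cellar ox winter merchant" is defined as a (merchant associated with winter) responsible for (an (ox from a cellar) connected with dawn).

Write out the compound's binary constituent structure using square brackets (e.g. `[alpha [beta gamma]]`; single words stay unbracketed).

[[dawn [cellar ox]] [winter merchant]]

At the top level: head "merchant" (specifically "winter merchant"); modifier "dawn cellar ox".
Within "dawn cellar ox", the head is "ox" (specifically "cellar ox") and the modifier is "dawn".
Within "cellar ox", the head is "ox" and the modifier is "cellar".
Within "winter merchant", the head is "merchant" and the modifier is "winter".
Putting it together: [[dawn [cellar ox]] [winter merchant]].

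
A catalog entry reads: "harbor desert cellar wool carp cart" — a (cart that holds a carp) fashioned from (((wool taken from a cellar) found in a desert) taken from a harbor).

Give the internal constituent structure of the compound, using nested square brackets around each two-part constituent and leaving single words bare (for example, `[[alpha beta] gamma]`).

[[harbor [desert [cellar wool]]] [carp cart]]

Whole compound: head "cart" (specifically "carp cart"), modifier "harbor desert cellar wool".
"harbor desert cellar wool" → head "wool" (specifically "desert cellar wool"), modifier "harbor".
"desert cellar wool" → head "wool" (specifically "cellar wool"), modifier "desert".
"cellar wool" → head "wool", modifier "cellar".
"carp cart" → head "cart", modifier "carp".
Assembled: [[harbor [desert [cellar wool]]] [carp cart]].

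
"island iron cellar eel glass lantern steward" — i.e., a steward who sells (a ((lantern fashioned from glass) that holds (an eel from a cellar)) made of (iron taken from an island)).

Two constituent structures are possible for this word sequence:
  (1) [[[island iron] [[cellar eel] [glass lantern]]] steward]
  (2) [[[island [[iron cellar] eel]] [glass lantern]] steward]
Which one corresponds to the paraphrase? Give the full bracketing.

[[[island iron] [[cellar eel] [glass lantern]]] steward]

The paraphrase's head is the "steward" part ("steward"); its modifier is "island iron cellar eel glass lantern".
That top-level split, carried through the inner groups, gives [[[island iron] [[cellar eel] [glass lantern]]] steward].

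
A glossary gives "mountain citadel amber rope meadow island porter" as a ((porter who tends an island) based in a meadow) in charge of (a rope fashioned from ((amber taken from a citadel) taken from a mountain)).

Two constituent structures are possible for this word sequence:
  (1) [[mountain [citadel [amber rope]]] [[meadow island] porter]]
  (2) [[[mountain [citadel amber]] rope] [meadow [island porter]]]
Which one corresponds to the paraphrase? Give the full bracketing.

[[[mountain [citadel amber]] rope] [meadow [island porter]]]

The paraphrase's head is the "porter" part ("meadow island porter"); its modifier is "mountain citadel amber rope".
That top-level split, carried through the inner groups, gives [[[mountain [citadel amber]] rope] [meadow [island porter]]].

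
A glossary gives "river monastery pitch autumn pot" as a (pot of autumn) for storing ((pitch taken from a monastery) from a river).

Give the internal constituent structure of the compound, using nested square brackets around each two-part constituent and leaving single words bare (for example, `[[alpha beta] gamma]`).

[[river [monastery pitch]] [autumn pot]]

Whole compound: head "pot" (specifically "autumn pot"), modifier "river monastery pitch".
Inside "river monastery pitch": head "pitch" (specifically "monastery pitch"), modifier "river".
Inside "monastery pitch": head "pitch", modifier "monastery".
Inside "autumn pot": head "pot", modifier "autumn".
So the structure is [[river [monastery pitch]] [autumn pot]].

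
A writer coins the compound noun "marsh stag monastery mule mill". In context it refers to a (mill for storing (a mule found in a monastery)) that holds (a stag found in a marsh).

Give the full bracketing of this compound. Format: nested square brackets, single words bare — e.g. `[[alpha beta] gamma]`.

[[marsh stag] [[monastery mule] mill]]

The outermost head in the paraphrase is "mill" (specifically "monastery mule mill"), modified by "marsh stag".
Within "marsh stag", the head is "stag" and the modifier is "marsh".
Within "monastery mule mill", the head is "mill" and the modifier is "monastery mule".
Within "monastery mule", the head is "mule" and the modifier is "monastery".
Assembled: [[marsh stag] [[monastery mule] mill]].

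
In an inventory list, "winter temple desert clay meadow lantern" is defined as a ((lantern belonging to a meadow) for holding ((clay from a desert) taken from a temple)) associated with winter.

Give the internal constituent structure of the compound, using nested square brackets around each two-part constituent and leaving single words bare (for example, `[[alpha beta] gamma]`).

Whole compound: head "lantern" (specifically "temple desert clay meadow lantern"), modifier "winter".
Inside "temple desert clay meadow lantern": head "lantern" (specifically "meadow lantern"), modifier "temple desert clay".
Inside "temple desert clay": head "clay" (specifically "desert clay"), modifier "temple".
Inside "desert clay": head "clay", modifier "desert".
Inside "meadow lantern": head "lantern", modifier "meadow".
Putting it together: [winter [[temple [desert clay]] [meadow lantern]]].

[winter [[temple [desert clay]] [meadow lantern]]]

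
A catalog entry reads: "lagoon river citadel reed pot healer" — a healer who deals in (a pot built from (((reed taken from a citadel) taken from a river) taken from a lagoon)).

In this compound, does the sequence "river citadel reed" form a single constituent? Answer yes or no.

yes

The paraphrase groups the words so that "river citadel reed" is one unit: it corresponds to a single parenthesized sub-phrase.
The full structure is [[[lagoon [river [citadel reed]]] pot] healer], in which [river citadel reed] is a constituent.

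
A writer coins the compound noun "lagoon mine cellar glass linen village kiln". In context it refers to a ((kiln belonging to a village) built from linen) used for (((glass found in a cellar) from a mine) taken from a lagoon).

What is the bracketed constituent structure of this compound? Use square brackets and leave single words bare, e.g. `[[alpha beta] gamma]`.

[[lagoon [mine [cellar glass]]] [linen [village kiln]]]

Whole compound: head "kiln" (specifically "linen village kiln"), modifier "lagoon mine cellar glass".
Inside "lagoon mine cellar glass": head "glass" (specifically "mine cellar glass"), modifier "lagoon".
Inside "mine cellar glass": head "glass" (specifically "cellar glass"), modifier "mine".
Inside "cellar glass": head "glass", modifier "cellar".
Inside "linen village kiln": head "kiln" (specifically "village kiln"), modifier "linen".
Inside "village kiln": head "kiln", modifier "village".
So the structure is [[lagoon [mine [cellar glass]]] [linen [village kiln]]].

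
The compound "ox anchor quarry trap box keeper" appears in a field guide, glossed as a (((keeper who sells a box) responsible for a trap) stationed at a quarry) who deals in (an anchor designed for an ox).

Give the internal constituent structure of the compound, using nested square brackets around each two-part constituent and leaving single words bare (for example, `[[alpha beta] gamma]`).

[[ox anchor] [quarry [trap [box keeper]]]]

Whole compound: head "keeper" (specifically "quarry trap box keeper"), modifier "ox anchor".
Within "ox anchor", the head is "anchor" and the modifier is "ox".
Within "quarry trap box keeper", the head is "keeper" (specifically "trap box keeper") and the modifier is "quarry".
Within "trap box keeper", the head is "keeper" (specifically "box keeper") and the modifier is "trap".
Within "box keeper", the head is "keeper" and the modifier is "box".
Putting it together: [[ox anchor] [quarry [trap [box keeper]]]].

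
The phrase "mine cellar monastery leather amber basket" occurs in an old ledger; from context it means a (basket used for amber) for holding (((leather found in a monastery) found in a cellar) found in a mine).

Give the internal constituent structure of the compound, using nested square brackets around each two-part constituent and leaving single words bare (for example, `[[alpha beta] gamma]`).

Overall it is a kind of basket (specifically "amber basket"); the modifier is "mine cellar monastery leather".
"mine cellar monastery leather" → head "leather" (specifically "cellar monastery leather"), modifier "mine".
"cellar monastery leather" → head "leather" (specifically "monastery leather"), modifier "cellar".
"monastery leather" → head "leather", modifier "monastery".
"amber basket" → head "basket", modifier "amber".
So the structure is [[mine [cellar [monastery leather]]] [amber basket]].

[[mine [cellar [monastery leather]]] [amber basket]]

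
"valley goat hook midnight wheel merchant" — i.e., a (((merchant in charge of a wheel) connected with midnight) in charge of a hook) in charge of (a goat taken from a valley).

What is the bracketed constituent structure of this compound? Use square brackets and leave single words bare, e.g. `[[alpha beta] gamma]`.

Whole compound: head "merchant" (specifically "hook midnight wheel merchant"), modifier "valley goat".
Within "valley goat", the head is "goat" and the modifier is "valley".
Within "hook midnight wheel merchant", the head is "merchant" (specifically "midnight wheel merchant") and the modifier is "hook".
Within "midnight wheel merchant", the head is "merchant" (specifically "wheel merchant") and the modifier is "midnight".
Within "wheel merchant", the head is "merchant" and the modifier is "wheel".
So the structure is [[valley goat] [hook [midnight [wheel merchant]]]].

[[valley goat] [hook [midnight [wheel merchant]]]]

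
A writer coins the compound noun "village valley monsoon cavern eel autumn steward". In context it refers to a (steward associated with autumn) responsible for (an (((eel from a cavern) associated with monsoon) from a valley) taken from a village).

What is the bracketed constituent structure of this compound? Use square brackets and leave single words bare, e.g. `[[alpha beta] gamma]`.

[[village [valley [monsoon [cavern eel]]]] [autumn steward]]

Whole compound: head "steward" (specifically "autumn steward"), modifier "village valley monsoon cavern eel".
Within "village valley monsoon cavern eel", the head is "eel" (specifically "valley monsoon cavern eel") and the modifier is "village".
Within "valley monsoon cavern eel", the head is "eel" (specifically "monsoon cavern eel") and the modifier is "valley".
Within "monsoon cavern eel", the head is "eel" (specifically "cavern eel") and the modifier is "monsoon".
Within "cavern eel", the head is "eel" and the modifier is "cavern".
Within "autumn steward", the head is "steward" and the modifier is "autumn".
So the structure is [[village [valley [monsoon [cavern eel]]]] [autumn steward]].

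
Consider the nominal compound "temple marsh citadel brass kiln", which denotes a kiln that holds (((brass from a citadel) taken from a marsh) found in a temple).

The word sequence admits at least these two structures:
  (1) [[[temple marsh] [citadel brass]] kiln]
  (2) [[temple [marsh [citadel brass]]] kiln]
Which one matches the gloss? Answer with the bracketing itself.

The paraphrase's head is the "kiln" part ("kiln"); its modifier is "temple marsh citadel brass".
That top-level split, carried through the inner groups, gives [[temple [marsh [citadel brass]]] kiln].

[[temple [marsh [citadel brass]]] kiln]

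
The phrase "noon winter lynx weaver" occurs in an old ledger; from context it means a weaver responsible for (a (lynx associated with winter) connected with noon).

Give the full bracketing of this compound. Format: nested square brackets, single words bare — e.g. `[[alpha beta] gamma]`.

Overall it is a kind of weaver; the modifier is "noon winter lynx".
Within "noon winter lynx", the head is "lynx" (specifically "winter lynx") and the modifier is "noon".
Within "winter lynx", the head is "lynx" and the modifier is "winter".
Assembled: [[noon [winter lynx]] weaver].

[[noon [winter lynx]] weaver]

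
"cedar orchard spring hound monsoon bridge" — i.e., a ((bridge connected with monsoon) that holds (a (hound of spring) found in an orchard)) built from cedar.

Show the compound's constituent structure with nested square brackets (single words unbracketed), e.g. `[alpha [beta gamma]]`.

[cedar [[orchard [spring hound]] [monsoon bridge]]]

The outermost head in the paraphrase is "bridge" (specifically "orchard spring hound monsoon bridge"), modified by "cedar".
Within "orchard spring hound monsoon bridge", the head is "bridge" (specifically "monsoon bridge") and the modifier is "orchard spring hound".
Within "orchard spring hound", the head is "hound" (specifically "spring hound") and the modifier is "orchard".
Within "spring hound", the head is "hound" and the modifier is "spring".
Within "monsoon bridge", the head is "bridge" and the modifier is "monsoon".
Assembled: [cedar [[orchard [spring hound]] [monsoon bridge]]].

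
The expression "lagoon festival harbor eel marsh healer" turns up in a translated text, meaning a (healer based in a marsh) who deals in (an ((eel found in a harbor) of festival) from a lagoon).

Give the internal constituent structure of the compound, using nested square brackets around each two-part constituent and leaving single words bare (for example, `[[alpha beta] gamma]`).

[[lagoon [festival [harbor eel]]] [marsh healer]]

Overall it is a kind of healer (specifically "marsh healer"); the modifier is "lagoon festival harbor eel".
"lagoon festival harbor eel" → head "eel" (specifically "festival harbor eel"), modifier "lagoon".
"festival harbor eel" → head "eel" (specifically "harbor eel"), modifier "festival".
"harbor eel" → head "eel", modifier "harbor".
"marsh healer" → head "healer", modifier "marsh".
So the structure is [[lagoon [festival [harbor eel]]] [marsh healer]].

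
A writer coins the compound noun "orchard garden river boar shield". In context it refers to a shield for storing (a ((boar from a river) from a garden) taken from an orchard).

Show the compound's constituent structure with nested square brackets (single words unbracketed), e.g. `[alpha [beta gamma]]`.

[[orchard [garden [river boar]]] shield]

At the top level: head "shield"; modifier "orchard garden river boar".
"orchard garden river boar" → head "boar" (specifically "garden river boar"), modifier "orchard".
"garden river boar" → head "boar" (specifically "river boar"), modifier "garden".
"river boar" → head "boar", modifier "river".
Putting it together: [[orchard [garden [river boar]]] shield].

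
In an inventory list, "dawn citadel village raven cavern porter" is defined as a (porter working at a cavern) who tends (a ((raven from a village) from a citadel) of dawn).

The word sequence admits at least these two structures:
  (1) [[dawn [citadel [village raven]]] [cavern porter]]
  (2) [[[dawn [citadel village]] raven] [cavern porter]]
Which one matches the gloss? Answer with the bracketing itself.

[[dawn [citadel [village raven]]] [cavern porter]]

The paraphrase's head is the "porter" part ("cavern porter"); its modifier is "dawn citadel village raven".
That top-level split, carried through the inner groups, gives [[dawn [citadel [village raven]]] [cavern porter]].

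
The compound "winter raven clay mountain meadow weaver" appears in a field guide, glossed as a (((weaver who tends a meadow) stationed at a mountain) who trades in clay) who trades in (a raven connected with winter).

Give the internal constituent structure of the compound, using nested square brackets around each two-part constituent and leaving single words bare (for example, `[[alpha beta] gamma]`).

[[winter raven] [clay [mountain [meadow weaver]]]]

At the top level: head "weaver" (specifically "clay mountain meadow weaver"); modifier "winter raven".
"winter raven" → head "raven", modifier "winter".
"clay mountain meadow weaver" → head "weaver" (specifically "mountain meadow weaver"), modifier "clay".
"mountain meadow weaver" → head "weaver" (specifically "meadow weaver"), modifier "mountain".
"meadow weaver" → head "weaver", modifier "meadow".
So the structure is [[winter raven] [clay [mountain [meadow weaver]]]].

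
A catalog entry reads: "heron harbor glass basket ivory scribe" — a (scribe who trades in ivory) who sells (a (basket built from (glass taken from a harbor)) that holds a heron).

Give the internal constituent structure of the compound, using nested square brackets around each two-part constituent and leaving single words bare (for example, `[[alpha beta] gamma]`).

[[heron [[harbor glass] basket]] [ivory scribe]]

At the top level: head "scribe" (specifically "ivory scribe"); modifier "heron harbor glass basket".
Within "heron harbor glass basket", the head is "basket" (specifically "harbor glass basket") and the modifier is "heron".
Within "harbor glass basket", the head is "basket" and the modifier is "harbor glass".
Within "harbor glass", the head is "glass" and the modifier is "harbor".
Within "ivory scribe", the head is "scribe" and the modifier is "ivory".
Putting it together: [[heron [[harbor glass] basket]] [ivory scribe]].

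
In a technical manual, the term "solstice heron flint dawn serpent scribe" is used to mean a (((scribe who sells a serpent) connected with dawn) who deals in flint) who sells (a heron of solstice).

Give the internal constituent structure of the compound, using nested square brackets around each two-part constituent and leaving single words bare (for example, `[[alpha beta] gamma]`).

At the top level: head "scribe" (specifically "flint dawn serpent scribe"); modifier "solstice heron".
Within "solstice heron", the head is "heron" and the modifier is "solstice".
Within "flint dawn serpent scribe", the head is "scribe" (specifically "dawn serpent scribe") and the modifier is "flint".
Within "dawn serpent scribe", the head is "scribe" (specifically "serpent scribe") and the modifier is "dawn".
Within "serpent scribe", the head is "scribe" and the modifier is "serpent".
Putting it together: [[solstice heron] [flint [dawn [serpent scribe]]]].

[[solstice heron] [flint [dawn [serpent scribe]]]]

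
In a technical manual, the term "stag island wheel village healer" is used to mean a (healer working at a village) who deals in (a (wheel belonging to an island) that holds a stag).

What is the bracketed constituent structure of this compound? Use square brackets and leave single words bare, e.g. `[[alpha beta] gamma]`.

The outermost head in the paraphrase is "healer" (specifically "village healer"), modified by "stag island wheel".
Inside "stag island wheel": head "wheel" (specifically "island wheel"), modifier "stag".
Inside "island wheel": head "wheel", modifier "island".
Inside "village healer": head "healer", modifier "village".
Putting it together: [[stag [island wheel]] [village healer]].

[[stag [island wheel]] [village healer]]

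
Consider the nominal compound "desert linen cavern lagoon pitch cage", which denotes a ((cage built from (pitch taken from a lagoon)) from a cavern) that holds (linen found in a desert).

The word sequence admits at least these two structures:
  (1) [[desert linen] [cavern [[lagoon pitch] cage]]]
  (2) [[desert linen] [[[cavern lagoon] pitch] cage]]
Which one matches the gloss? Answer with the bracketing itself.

[[desert linen] [cavern [[lagoon pitch] cage]]]

The paraphrase's head is the "cage" part ("cavern lagoon pitch cage"); its modifier is "desert linen".
That top-level split, carried through the inner groups, gives [[desert linen] [cavern [[lagoon pitch] cage]]].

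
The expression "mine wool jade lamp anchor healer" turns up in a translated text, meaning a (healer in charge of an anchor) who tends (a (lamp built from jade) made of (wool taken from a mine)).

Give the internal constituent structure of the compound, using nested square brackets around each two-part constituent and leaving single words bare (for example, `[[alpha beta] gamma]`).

[[[mine wool] [jade lamp]] [anchor healer]]

The outermost head in the paraphrase is "healer" (specifically "anchor healer"), modified by "mine wool jade lamp".
Inside "mine wool jade lamp": head "lamp" (specifically "jade lamp"), modifier "mine wool".
Inside "mine wool": head "wool", modifier "mine".
Inside "jade lamp": head "lamp", modifier "jade".
Inside "anchor healer": head "healer", modifier "anchor".
Putting it together: [[[mine wool] [jade lamp]] [anchor healer]].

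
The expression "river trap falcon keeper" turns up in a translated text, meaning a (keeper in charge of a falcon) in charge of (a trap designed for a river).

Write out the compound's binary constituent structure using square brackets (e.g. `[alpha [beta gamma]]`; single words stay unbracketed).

[[river trap] [falcon keeper]]

At the top level: head "keeper" (specifically "falcon keeper"); modifier "river trap".
Within "river trap", the head is "trap" and the modifier is "river".
Within "falcon keeper", the head is "keeper" and the modifier is "falcon".
So the structure is [[river trap] [falcon keeper]].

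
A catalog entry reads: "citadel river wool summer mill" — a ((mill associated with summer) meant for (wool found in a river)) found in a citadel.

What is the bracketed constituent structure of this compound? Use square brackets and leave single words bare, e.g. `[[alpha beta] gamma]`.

[citadel [[river wool] [summer mill]]]

The outermost head in the paraphrase is "mill" (specifically "river wool summer mill"), modified by "citadel".
"river wool summer mill" → head "mill" (specifically "summer mill"), modifier "river wool".
"river wool" → head "wool", modifier "river".
"summer mill" → head "mill", modifier "summer".
So the structure is [citadel [[river wool] [summer mill]]].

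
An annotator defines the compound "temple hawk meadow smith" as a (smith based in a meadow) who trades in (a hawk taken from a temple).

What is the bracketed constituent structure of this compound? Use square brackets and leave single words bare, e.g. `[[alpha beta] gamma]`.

[[temple hawk] [meadow smith]]

The outermost head in the paraphrase is "smith" (specifically "meadow smith"), modified by "temple hawk".
Inside "temple hawk": head "hawk", modifier "temple".
Inside "meadow smith": head "smith", modifier "meadow".
So the structure is [[temple hawk] [meadow smith]].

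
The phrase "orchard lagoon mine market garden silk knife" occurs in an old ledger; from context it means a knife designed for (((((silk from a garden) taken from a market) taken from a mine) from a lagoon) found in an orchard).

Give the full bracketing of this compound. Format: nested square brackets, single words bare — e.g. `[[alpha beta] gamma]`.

[[orchard [lagoon [mine [market [garden silk]]]]] knife]

Whole compound: head "knife", modifier "orchard lagoon mine market garden silk".
Inside "orchard lagoon mine market garden silk": head "silk" (specifically "lagoon mine market garden silk"), modifier "orchard".
Inside "lagoon mine market garden silk": head "silk" (specifically "mine market garden silk"), modifier "lagoon".
Inside "mine market garden silk": head "silk" (specifically "market garden silk"), modifier "mine".
Inside "market garden silk": head "silk" (specifically "garden silk"), modifier "market".
Inside "garden silk": head "silk", modifier "garden".
Assembled: [[orchard [lagoon [mine [market [garden silk]]]]] knife].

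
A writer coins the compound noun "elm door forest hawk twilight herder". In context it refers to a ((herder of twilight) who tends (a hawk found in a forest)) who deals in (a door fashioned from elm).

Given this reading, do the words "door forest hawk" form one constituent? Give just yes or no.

The top-level split is [elm door] [forest hawk twilight herder]; the full structure is [[elm door] [[forest hawk] [twilight herder]]].
"door forest hawk" straddles a constituent boundary, so it is not a single unit.

no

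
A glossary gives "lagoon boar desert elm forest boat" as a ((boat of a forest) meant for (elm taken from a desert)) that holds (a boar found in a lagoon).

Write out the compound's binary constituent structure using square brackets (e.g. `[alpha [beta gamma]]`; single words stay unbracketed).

The outermost head in the paraphrase is "boat" (specifically "desert elm forest boat"), modified by "lagoon boar".
Within "lagoon boar", the head is "boar" and the modifier is "lagoon".
Within "desert elm forest boat", the head is "boat" (specifically "forest boat") and the modifier is "desert elm".
Within "desert elm", the head is "elm" and the modifier is "desert".
Within "forest boat", the head is "boat" and the modifier is "forest".
So the structure is [[lagoon boar] [[desert elm] [forest boat]]].

[[lagoon boar] [[desert elm] [forest boat]]]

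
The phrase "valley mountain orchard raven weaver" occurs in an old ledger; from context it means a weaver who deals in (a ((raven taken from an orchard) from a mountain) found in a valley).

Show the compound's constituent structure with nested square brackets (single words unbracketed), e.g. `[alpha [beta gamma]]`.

Whole compound: head "weaver", modifier "valley mountain orchard raven".
"valley mountain orchard raven" → head "raven" (specifically "mountain orchard raven"), modifier "valley".
"mountain orchard raven" → head "raven" (specifically "orchard raven"), modifier "mountain".
"orchard raven" → head "raven", modifier "orchard".
So the structure is [[valley [mountain [orchard raven]]] weaver].

[[valley [mountain [orchard raven]]] weaver]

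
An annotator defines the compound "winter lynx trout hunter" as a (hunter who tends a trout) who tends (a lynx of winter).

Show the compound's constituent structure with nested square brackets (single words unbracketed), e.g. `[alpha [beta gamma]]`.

The outermost head in the paraphrase is "hunter" (specifically "trout hunter"), modified by "winter lynx".
Within "winter lynx", the head is "lynx" and the modifier is "winter".
Within "trout hunter", the head is "hunter" and the modifier is "trout".
So the structure is [[winter lynx] [trout hunter]].

[[winter lynx] [trout hunter]]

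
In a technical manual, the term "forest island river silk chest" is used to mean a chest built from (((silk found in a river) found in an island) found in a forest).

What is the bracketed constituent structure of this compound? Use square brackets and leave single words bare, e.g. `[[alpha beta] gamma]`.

[[forest [island [river silk]]] chest]

At the top level: head "chest"; modifier "forest island river silk".
Within "forest island river silk", the head is "silk" (specifically "island river silk") and the modifier is "forest".
Within "island river silk", the head is "silk" (specifically "river silk") and the modifier is "island".
Within "river silk", the head is "silk" and the modifier is "river".
Assembled: [[forest [island [river silk]]] chest].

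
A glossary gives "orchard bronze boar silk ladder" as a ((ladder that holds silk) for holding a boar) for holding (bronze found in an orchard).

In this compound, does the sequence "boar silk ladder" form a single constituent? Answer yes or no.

The paraphrase groups the words so that "boar silk ladder" is one unit: it corresponds to a single parenthesized sub-phrase.
The full structure is [[orchard bronze] [boar [silk ladder]]], in which [boar silk ladder] is a constituent.

yes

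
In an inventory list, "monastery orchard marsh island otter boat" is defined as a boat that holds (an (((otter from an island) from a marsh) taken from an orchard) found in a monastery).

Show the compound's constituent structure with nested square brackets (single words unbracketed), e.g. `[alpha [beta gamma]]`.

The outermost head in the paraphrase is "boat", modified by "monastery orchard marsh island otter".
"monastery orchard marsh island otter" → head "otter" (specifically "orchard marsh island otter"), modifier "monastery".
"orchard marsh island otter" → head "otter" (specifically "marsh island otter"), modifier "orchard".
"marsh island otter" → head "otter" (specifically "island otter"), modifier "marsh".
"island otter" → head "otter", modifier "island".
So the structure is [[monastery [orchard [marsh [island otter]]]] boat].

[[monastery [orchard [marsh [island otter]]]] boat]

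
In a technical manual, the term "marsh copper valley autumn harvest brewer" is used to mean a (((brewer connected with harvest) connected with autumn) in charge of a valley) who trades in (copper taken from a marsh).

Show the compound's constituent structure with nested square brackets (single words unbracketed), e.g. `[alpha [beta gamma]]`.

[[marsh copper] [valley [autumn [harvest brewer]]]]

Whole compound: head "brewer" (specifically "valley autumn harvest brewer"), modifier "marsh copper".
Inside "marsh copper": head "copper", modifier "marsh".
Inside "valley autumn harvest brewer": head "brewer" (specifically "autumn harvest brewer"), modifier "valley".
Inside "autumn harvest brewer": head "brewer" (specifically "harvest brewer"), modifier "autumn".
Inside "harvest brewer": head "brewer", modifier "harvest".
So the structure is [[marsh copper] [valley [autumn [harvest brewer]]]].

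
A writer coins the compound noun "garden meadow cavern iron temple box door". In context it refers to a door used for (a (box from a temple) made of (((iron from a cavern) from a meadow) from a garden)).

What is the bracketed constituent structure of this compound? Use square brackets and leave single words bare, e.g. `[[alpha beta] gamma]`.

Whole compound: head "door", modifier "garden meadow cavern iron temple box".
Within "garden meadow cavern iron temple box", the head is "box" (specifically "temple box") and the modifier is "garden meadow cavern iron".
Within "garden meadow cavern iron", the head is "iron" (specifically "meadow cavern iron") and the modifier is "garden".
Within "meadow cavern iron", the head is "iron" (specifically "cavern iron") and the modifier is "meadow".
Within "cavern iron", the head is "iron" and the modifier is "cavern".
Within "temple box", the head is "box" and the modifier is "temple".
Putting it together: [[[garden [meadow [cavern iron]]] [temple box]] door].

[[[garden [meadow [cavern iron]]] [temple box]] door]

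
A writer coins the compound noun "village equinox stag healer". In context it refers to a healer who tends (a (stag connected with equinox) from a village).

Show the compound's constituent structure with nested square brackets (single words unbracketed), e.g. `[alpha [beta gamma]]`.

At the top level: head "healer"; modifier "village equinox stag".
Within "village equinox stag", the head is "stag" (specifically "equinox stag") and the modifier is "village".
Within "equinox stag", the head is "stag" and the modifier is "equinox".
So the structure is [[village [equinox stag]] healer].

[[village [equinox stag]] healer]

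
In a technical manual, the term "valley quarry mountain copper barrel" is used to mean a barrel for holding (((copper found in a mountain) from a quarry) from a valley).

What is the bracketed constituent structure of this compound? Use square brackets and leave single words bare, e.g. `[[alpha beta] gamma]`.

Whole compound: head "barrel", modifier "valley quarry mountain copper".
Within "valley quarry mountain copper", the head is "copper" (specifically "quarry mountain copper") and the modifier is "valley".
Within "quarry mountain copper", the head is "copper" (specifically "mountain copper") and the modifier is "quarry".
Within "mountain copper", the head is "copper" and the modifier is "mountain".
So the structure is [[valley [quarry [mountain copper]]] barrel].

[[valley [quarry [mountain copper]]] barrel]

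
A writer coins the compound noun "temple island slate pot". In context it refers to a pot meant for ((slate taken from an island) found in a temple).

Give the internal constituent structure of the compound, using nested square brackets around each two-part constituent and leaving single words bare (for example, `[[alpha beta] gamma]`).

[[temple [island slate]] pot]

Whole compound: head "pot", modifier "temple island slate".
"temple island slate" → head "slate" (specifically "island slate"), modifier "temple".
"island slate" → head "slate", modifier "island".
So the structure is [[temple [island slate]] pot].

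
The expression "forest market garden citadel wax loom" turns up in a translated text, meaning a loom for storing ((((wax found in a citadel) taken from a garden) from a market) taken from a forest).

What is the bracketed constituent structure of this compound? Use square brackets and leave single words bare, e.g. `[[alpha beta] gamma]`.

Overall it is a kind of loom; the modifier is "forest market garden citadel wax".
"forest market garden citadel wax" → head "wax" (specifically "market garden citadel wax"), modifier "forest".
"market garden citadel wax" → head "wax" (specifically "garden citadel wax"), modifier "market".
"garden citadel wax" → head "wax" (specifically "citadel wax"), modifier "garden".
"citadel wax" → head "wax", modifier "citadel".
So the structure is [[forest [market [garden [citadel wax]]]] loom].

[[forest [market [garden [citadel wax]]]] loom]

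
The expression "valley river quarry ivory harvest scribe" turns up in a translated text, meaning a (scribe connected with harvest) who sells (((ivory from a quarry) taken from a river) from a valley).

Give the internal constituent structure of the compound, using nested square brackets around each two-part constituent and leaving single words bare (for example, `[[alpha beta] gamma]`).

The outermost head in the paraphrase is "scribe" (specifically "harvest scribe"), modified by "valley river quarry ivory".
Inside "valley river quarry ivory": head "ivory" (specifically "river quarry ivory"), modifier "valley".
Inside "river quarry ivory": head "ivory" (specifically "quarry ivory"), modifier "river".
Inside "quarry ivory": head "ivory", modifier "quarry".
Inside "harvest scribe": head "scribe", modifier "harvest".
Putting it together: [[valley [river [quarry ivory]]] [harvest scribe]].

[[valley [river [quarry ivory]]] [harvest scribe]]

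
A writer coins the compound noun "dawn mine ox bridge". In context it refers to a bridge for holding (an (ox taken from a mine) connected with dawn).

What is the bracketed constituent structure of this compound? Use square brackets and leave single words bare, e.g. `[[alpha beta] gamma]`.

Overall it is a kind of bridge; the modifier is "dawn mine ox".
"dawn mine ox" → head "ox" (specifically "mine ox"), modifier "dawn".
"mine ox" → head "ox", modifier "mine".
Assembled: [[dawn [mine ox]] bridge].

[[dawn [mine ox]] bridge]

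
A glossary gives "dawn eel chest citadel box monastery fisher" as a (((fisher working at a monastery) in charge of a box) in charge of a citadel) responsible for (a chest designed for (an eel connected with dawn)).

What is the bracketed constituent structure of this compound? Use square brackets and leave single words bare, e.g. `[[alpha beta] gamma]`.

The outermost head in the paraphrase is "fisher" (specifically "citadel box monastery fisher"), modified by "dawn eel chest".
Within "dawn eel chest", the head is "chest" and the modifier is "dawn eel".
Within "dawn eel", the head is "eel" and the modifier is "dawn".
Within "citadel box monastery fisher", the head is "fisher" (specifically "box monastery fisher") and the modifier is "citadel".
Within "box monastery fisher", the head is "fisher" (specifically "monastery fisher") and the modifier is "box".
Within "monastery fisher", the head is "fisher" and the modifier is "monastery".
So the structure is [[[dawn eel] chest] [citadel [box [monastery fisher]]]].

[[[dawn eel] chest] [citadel [box [monastery fisher]]]]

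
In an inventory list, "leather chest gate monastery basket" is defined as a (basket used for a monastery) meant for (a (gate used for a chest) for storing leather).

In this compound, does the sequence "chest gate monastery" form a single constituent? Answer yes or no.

The top-level split is [leather chest gate] [monastery basket]; the full structure is [[leather [chest gate]] [monastery basket]].
"chest gate monastery" straddles a constituent boundary, so it is not a single unit.

no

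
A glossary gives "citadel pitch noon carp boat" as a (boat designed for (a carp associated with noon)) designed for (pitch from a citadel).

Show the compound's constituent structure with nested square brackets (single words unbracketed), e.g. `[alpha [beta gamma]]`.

[[citadel pitch] [[noon carp] boat]]

The outermost head in the paraphrase is "boat" (specifically "noon carp boat"), modified by "citadel pitch".
"citadel pitch" → head "pitch", modifier "citadel".
"noon carp boat" → head "boat", modifier "noon carp".
"noon carp" → head "carp", modifier "noon".
Assembled: [[citadel pitch] [[noon carp] boat]].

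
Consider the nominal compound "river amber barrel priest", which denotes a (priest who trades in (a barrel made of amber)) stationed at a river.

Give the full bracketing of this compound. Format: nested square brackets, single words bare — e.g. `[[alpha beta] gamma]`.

Overall it is a kind of priest (specifically "amber barrel priest"); the modifier is "river".
Within "amber barrel priest", the head is "priest" and the modifier is "amber barrel".
Within "amber barrel", the head is "barrel" and the modifier is "amber".
Putting it together: [river [[amber barrel] priest]].

[river [[amber barrel] priest]]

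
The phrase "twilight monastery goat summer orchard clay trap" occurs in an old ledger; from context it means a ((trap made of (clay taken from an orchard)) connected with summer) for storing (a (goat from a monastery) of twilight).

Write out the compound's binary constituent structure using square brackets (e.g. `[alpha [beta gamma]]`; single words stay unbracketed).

[[twilight [monastery goat]] [summer [[orchard clay] trap]]]

Overall it is a kind of trap (specifically "summer orchard clay trap"); the modifier is "twilight monastery goat".
"twilight monastery goat" → head "goat" (specifically "monastery goat"), modifier "twilight".
"monastery goat" → head "goat", modifier "monastery".
"summer orchard clay trap" → head "trap" (specifically "orchard clay trap"), modifier "summer".
"orchard clay trap" → head "trap", modifier "orchard clay".
"orchard clay" → head "clay", modifier "orchard".
Assembled: [[twilight [monastery goat]] [summer [[orchard clay] trap]]].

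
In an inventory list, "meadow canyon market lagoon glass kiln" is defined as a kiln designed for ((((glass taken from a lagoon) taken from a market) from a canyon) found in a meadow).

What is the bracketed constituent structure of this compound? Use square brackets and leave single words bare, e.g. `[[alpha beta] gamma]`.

[[meadow [canyon [market [lagoon glass]]]] kiln]

Overall it is a kind of kiln; the modifier is "meadow canyon market lagoon glass".
Inside "meadow canyon market lagoon glass": head "glass" (specifically "canyon market lagoon glass"), modifier "meadow".
Inside "canyon market lagoon glass": head "glass" (specifically "market lagoon glass"), modifier "canyon".
Inside "market lagoon glass": head "glass" (specifically "lagoon glass"), modifier "market".
Inside "lagoon glass": head "glass", modifier "lagoon".
Putting it together: [[meadow [canyon [market [lagoon glass]]]] kiln].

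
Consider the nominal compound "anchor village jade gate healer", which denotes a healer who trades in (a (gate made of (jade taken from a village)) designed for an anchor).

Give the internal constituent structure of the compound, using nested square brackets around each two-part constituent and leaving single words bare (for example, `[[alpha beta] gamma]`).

Whole compound: head "healer", modifier "anchor village jade gate".
Inside "anchor village jade gate": head "gate" (specifically "village jade gate"), modifier "anchor".
Inside "village jade gate": head "gate", modifier "village jade".
Inside "village jade": head "jade", modifier "village".
Assembled: [[anchor [[village jade] gate]] healer].

[[anchor [[village jade] gate]] healer]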